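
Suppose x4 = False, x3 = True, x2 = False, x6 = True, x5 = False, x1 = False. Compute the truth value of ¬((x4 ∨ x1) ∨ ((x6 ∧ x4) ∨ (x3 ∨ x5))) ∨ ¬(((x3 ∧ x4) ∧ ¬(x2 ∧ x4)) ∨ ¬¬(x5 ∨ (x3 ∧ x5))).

x4 ∨ x1 = False ∨ False = False
x6 ∧ x4 = True ∧ False = False
x3 ∨ x5 = True ∨ False = True
(x6 ∧ x4) ∨ (x3 ∨ x5) = False ∨ True = True
(x4 ∨ x1) ∨ ((x6 ∧ x4) ∨ (x3 ∨ x5)) = False ∨ True = True
¬((x4 ∨ x1) ∨ ((x6 ∧ x4) ∨ (x3 ∨ x5))) = ¬True = False
x3 ∧ x4 = True ∧ False = False
x2 ∧ x4 = False ∧ False = False
¬(x2 ∧ x4) = ¬False = True
(x3 ∧ x4) ∧ ¬(x2 ∧ x4) = False ∧ True = False
x3 ∧ x5 = True ∧ False = False
x5 ∨ (x3 ∧ x5) = False ∨ False = False
¬(x5 ∨ (x3 ∧ x5)) = ¬False = True
¬¬(x5 ∨ (x3 ∧ x5)) = ¬True = False
((x3 ∧ x4) ∧ ¬(x2 ∧ x4)) ∨ ¬¬(x5 ∨ (x3 ∧ x5)) = False ∨ False = False
¬(((x3 ∧ x4) ∧ ¬(x2 ∧ x4)) ∨ ¬¬(x5 ∨ (x3 ∧ x5))) = ¬False = True
¬((x4 ∨ x1) ∨ ((x6 ∧ x4) ∨ (x3 ∨ x5))) ∨ ¬(((x3 ∧ x4) ∧ ¬(x2 ∧ x4)) ∨ ¬¬(x5 ∨ (x3 ∧ x5))) = False ∨ True = True

True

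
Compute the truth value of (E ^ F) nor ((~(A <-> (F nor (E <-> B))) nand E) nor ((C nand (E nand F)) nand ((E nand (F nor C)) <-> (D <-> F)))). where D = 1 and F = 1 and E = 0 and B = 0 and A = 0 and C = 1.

Substituting D=1, F=1, E=0, B=0, A=0, C=1:
E ^ F = 0 ^ 1 = 1
E <-> B = 0 <-> 0 = 1
F nor (E <-> B) = 1 nor 1 = 0
A <-> (F nor (E <-> B)) = 0 <-> 0 = 1
~(A <-> (F nor (E <-> B))) = ~1 = 0
~(A <-> (F nor (E <-> B))) nand E = 0 nand 0 = 1
E nand F = 0 nand 1 = 1
C nand (E nand F) = 1 nand 1 = 0
F nor C = 1 nor 1 = 0
E nand (F nor C) = 0 nand 0 = 1
D <-> F = 1 <-> 1 = 1
(E nand (F nor C)) <-> (D <-> F) = 1 <-> 1 = 1
(C nand (E nand F)) nand ((E nand (F nor C)) <-> (D <-> F)) = 0 nand 1 = 1
(~(A <-> (F nor (E <-> B))) nand E) nor ((C nand (E nand F)) nand ((E nand (F nor C)) <-> (D <-> F))) = 1 nor 1 = 0
(E ^ F) nor ((~(A <-> (F nor (E <-> B))) nand E) nor ((C nand (E nand F)) nand ((E nand (F nor C)) <-> (D <-> F)))) = 1 nor 0 = 0

0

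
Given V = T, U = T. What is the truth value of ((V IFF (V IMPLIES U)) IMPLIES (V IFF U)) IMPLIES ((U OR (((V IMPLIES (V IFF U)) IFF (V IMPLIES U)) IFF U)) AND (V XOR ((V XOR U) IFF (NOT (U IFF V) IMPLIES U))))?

V IMPLIES U = T IMPLIES T = T
V IFF (V IMPLIES U) = T IFF T = T
V IFF U = T IFF T = T
(V IFF (V IMPLIES U)) IMPLIES (V IFF U) = T IMPLIES T = T
V IFF U = T IFF T = T
V IMPLIES (V IFF U) = T IMPLIES T = T
V IMPLIES U = T IMPLIES T = T
(V IMPLIES (V IFF U)) IFF (V IMPLIES U) = T IFF T = T
((V IMPLIES (V IFF U)) IFF (V IMPLIES U)) IFF U = T IFF T = T
U OR (((V IMPLIES (V IFF U)) IFF (V IMPLIES U)) IFF U) = T OR T = T
V XOR U = T XOR T = F
U IFF V = T IFF T = T
NOT (U IFF V) = NOT T = F
NOT (U IFF V) IMPLIES U = F IMPLIES T = T
(V XOR U) IFF (NOT (U IFF V) IMPLIES U) = F IFF T = F
V XOR ((V XOR U) IFF (NOT (U IFF V) IMPLIES U)) = T XOR F = T
(U OR (((V IMPLIES (V IFF U)) IFF (V IMPLIES U)) IFF U)) AND (V XOR ((V XOR U) IFF (NOT (U IFF V) IMPLIES U))) = T AND T = T
((V IFF (V IMPLIES U)) IMPLIES (V IFF U)) IMPLIES ((U OR (((V IMPLIES (V IFF U)) IFF (V IMPLIES U)) IFF U)) AND (V XOR ((V XOR U) IFF (NOT (U IFF V) IMPLIES U)))) = T IMPLIES T = T

T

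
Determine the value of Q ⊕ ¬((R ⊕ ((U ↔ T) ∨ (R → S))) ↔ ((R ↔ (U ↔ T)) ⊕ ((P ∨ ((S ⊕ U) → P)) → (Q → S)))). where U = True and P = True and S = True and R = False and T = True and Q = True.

Substituting U=True, P=True, S=True, R=False, T=True, Q=True:
U ↔ T = True ↔ True = True
R → S = False → True = True
(U ↔ T) ∨ (R → S) = True ∨ True = True
R ⊕ ((U ↔ T) ∨ (R → S)) = False ⊕ True = True
U ↔ T = True ↔ True = True
R ↔ (U ↔ T) = False ↔ True = False
S ⊕ U = True ⊕ True = False
(S ⊕ U) → P = False → True = True
P ∨ ((S ⊕ U) → P) = True ∨ True = True
Q → S = True → True = True
(P ∨ ((S ⊕ U) → P)) → (Q → S) = True → True = True
(R ↔ (U ↔ T)) ⊕ ((P ∨ ((S ⊕ U) → P)) → (Q → S)) = False ⊕ True = True
(R ⊕ ((U ↔ T) ∨ (R → S))) ↔ ((R ↔ (U ↔ T)) ⊕ ((P ∨ ((S ⊕ U) → P)) → (Q → S))) = True ↔ True = True
¬((R ⊕ ((U ↔ T) ∨ (R → S))) ↔ ((R ↔ (U ↔ T)) ⊕ ((P ∨ ((S ⊕ U) → P)) → (Q → S)))) = ¬True = False
Q ⊕ ¬((R ⊕ ((U ↔ T) ∨ (R → S))) ↔ ((R ↔ (U ↔ T)) ⊕ ((P ∨ ((S ⊕ U) → P)) → (Q → S)))) = True ⊕ False = True

True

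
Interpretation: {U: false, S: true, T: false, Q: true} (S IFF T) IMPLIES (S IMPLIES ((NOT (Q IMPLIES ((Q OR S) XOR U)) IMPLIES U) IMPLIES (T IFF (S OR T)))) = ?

S IFF T = true IFF false = false
Q OR S = true OR true = true
(Q OR S) XOR U = true XOR false = true
Q IMPLIES ((Q OR S) XOR U) = true IMPLIES true = true
NOT (Q IMPLIES ((Q OR S) XOR U)) = NOT true = false
NOT (Q IMPLIES ((Q OR S) XOR U)) IMPLIES U = false IMPLIES false = true
S OR T = true OR false = true
T IFF (S OR T) = false IFF true = false
(NOT (Q IMPLIES ((Q OR S) XOR U)) IMPLIES U) IMPLIES (T IFF (S OR T)) = true IMPLIES false = false
S IMPLIES ((NOT (Q IMPLIES ((Q OR S) XOR U)) IMPLIES U) IMPLIES (T IFF (S OR T))) = true IMPLIES false = false
(S IFF T) IMPLIES (S IMPLIES ((NOT (Q IMPLIES ((Q OR S) XOR U)) IMPLIES U) IMPLIES (T IFF (S OR T)))) = false IMPLIES false = true

true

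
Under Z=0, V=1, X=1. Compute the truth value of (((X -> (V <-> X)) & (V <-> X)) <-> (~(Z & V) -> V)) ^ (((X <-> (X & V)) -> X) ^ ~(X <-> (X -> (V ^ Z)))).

V <-> X = 1 <-> 1 = 1
X -> (V <-> X) = 1 -> 1 = 1
V <-> X = 1 <-> 1 = 1
(X -> (V <-> X)) & (V <-> X) = 1 & 1 = 1
Z & V = 0 & 1 = 0
~(Z & V) = ~0 = 1
~(Z & V) -> V = 1 -> 1 = 1
((X -> (V <-> X)) & (V <-> X)) <-> (~(Z & V) -> V) = 1 <-> 1 = 1
X & V = 1 & 1 = 1
X <-> (X & V) = 1 <-> 1 = 1
(X <-> (X & V)) -> X = 1 -> 1 = 1
V ^ Z = 1 ^ 0 = 1
X -> (V ^ Z) = 1 -> 1 = 1
X <-> (X -> (V ^ Z)) = 1 <-> 1 = 1
~(X <-> (X -> (V ^ Z))) = ~1 = 0
((X <-> (X & V)) -> X) ^ ~(X <-> (X -> (V ^ Z))) = 1 ^ 0 = 1
(((X -> (V <-> X)) & (V <-> X)) <-> (~(Z & V) -> V)) ^ (((X <-> (X & V)) -> X) ^ ~(X <-> (X -> (V ^ Z)))) = 1 ^ 1 = 0

0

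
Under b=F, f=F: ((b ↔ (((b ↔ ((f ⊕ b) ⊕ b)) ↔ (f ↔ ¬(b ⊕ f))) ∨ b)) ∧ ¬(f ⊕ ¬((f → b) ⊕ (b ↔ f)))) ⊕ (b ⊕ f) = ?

f ⊕ b = F ⊕ F = F
(f ⊕ b) ⊕ b = F ⊕ F = F
b ↔ ((f ⊕ b) ⊕ b) = F ↔ F = T
b ⊕ f = F ⊕ F = F
¬(b ⊕ f) = ¬F = T
f ↔ ¬(b ⊕ f) = F ↔ T = F
(b ↔ ((f ⊕ b) ⊕ b)) ↔ (f ↔ ¬(b ⊕ f)) = T ↔ F = F
((b ↔ ((f ⊕ b) ⊕ b)) ↔ (f ↔ ¬(b ⊕ f))) ∨ b = F ∨ F = F
b ↔ (((b ↔ ((f ⊕ b) ⊕ b)) ↔ (f ↔ ¬(b ⊕ f))) ∨ b) = F ↔ F = T
f → b = F → F = T
b ↔ f = F ↔ F = T
(f → b) ⊕ (b ↔ f) = T ⊕ T = F
¬((f → b) ⊕ (b ↔ f)) = ¬F = T
f ⊕ ¬((f → b) ⊕ (b ↔ f)) = F ⊕ T = T
¬(f ⊕ ¬((f → b) ⊕ (b ↔ f))) = ¬T = F
(b ↔ (((b ↔ ((f ⊕ b) ⊕ b)) ↔ (f ↔ ¬(b ⊕ f))) ∨ b)) ∧ ¬(f ⊕ ¬((f → b) ⊕ (b ↔ f))) = T ∧ F = F
b ⊕ f = F ⊕ F = F
((b ↔ (((b ↔ ((f ⊕ b) ⊕ b)) ↔ (f ↔ ¬(b ⊕ f))) ∨ b)) ∧ ¬(f ⊕ ¬((f → b) ⊕ (b ↔ f)))) ⊕ (b ⊕ f) = F ⊕ F = F

F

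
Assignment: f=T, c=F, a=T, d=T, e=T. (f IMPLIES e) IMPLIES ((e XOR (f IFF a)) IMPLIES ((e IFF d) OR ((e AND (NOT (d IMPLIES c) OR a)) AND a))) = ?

T

f IMPLIES e = T IMPLIES T = T
f IFF a = T IFF T = T
e XOR (f IFF a) = T XOR T = F
e IFF d = T IFF T = T
d IMPLIES c = T IMPLIES F = F
NOT (d IMPLIES c) = NOT F = T
NOT (d IMPLIES c) OR a = T OR T = T
e AND (NOT (d IMPLIES c) OR a) = T AND T = T
(e AND (NOT (d IMPLIES c) OR a)) AND a = T AND T = T
(e IFF d) OR ((e AND (NOT (d IMPLIES c) OR a)) AND a) = T OR T = T
(e XOR (f IFF a)) IMPLIES ((e IFF d) OR ((e AND (NOT (d IMPLIES c) OR a)) AND a)) = F IMPLIES T = T
(f IMPLIES e) IMPLIES ((e XOR (f IFF a)) IMPLIES ((e IFF d) OR ((e AND (NOT (d IMPLIES c) OR a)) AND a))) = T IMPLIES T = T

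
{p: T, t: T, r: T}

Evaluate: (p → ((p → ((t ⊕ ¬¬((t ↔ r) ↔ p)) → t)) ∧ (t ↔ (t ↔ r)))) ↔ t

Substituting p=T, t=T, r=T:
t ↔ r = T ↔ T = T
(t ↔ r) ↔ p = T ↔ T = T
¬((t ↔ r) ↔ p) = ¬T = F
¬¬((t ↔ r) ↔ p) = ¬F = T
t ⊕ ¬¬((t ↔ r) ↔ p) = T ⊕ T = F
(t ⊕ ¬¬((t ↔ r) ↔ p)) → t = F → T = T
p → ((t ⊕ ¬¬((t ↔ r) ↔ p)) → t) = T → T = T
t ↔ r = T ↔ T = T
t ↔ (t ↔ r) = T ↔ T = T
(p → ((t ⊕ ¬¬((t ↔ r) ↔ p)) → t)) ∧ (t ↔ (t ↔ r)) = T ∧ T = T
p → ((p → ((t ⊕ ¬¬((t ↔ r) ↔ p)) → t)) ∧ (t ↔ (t ↔ r))) = T → T = T
(p → ((p → ((t ⊕ ¬¬((t ↔ r) ↔ p)) → t)) ∧ (t ↔ (t ↔ r)))) ↔ t = T ↔ T = T

T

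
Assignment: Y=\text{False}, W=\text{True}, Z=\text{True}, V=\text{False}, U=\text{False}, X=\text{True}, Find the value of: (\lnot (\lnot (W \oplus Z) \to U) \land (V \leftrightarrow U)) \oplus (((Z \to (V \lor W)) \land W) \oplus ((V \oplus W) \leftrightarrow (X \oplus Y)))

W \oplus Z = \text{True} \oplus \text{True} = \text{False}
\lnot (W \oplus Z) = \lnot \text{False} = \text{True}
\lnot (W \oplus Z) \to U = \text{True} \to \text{False} = \text{False}
\lnot (\lnot (W \oplus Z) \to U) = \lnot \text{False} = \text{True}
V \leftrightarrow U = \text{False} \leftrightarrow \text{False} = \text{True}
\lnot (\lnot (W \oplus Z) \to U) \land (V \leftrightarrow U) = \text{True} \land \text{True} = \text{True}
V \lor W = \text{False} \lor \text{True} = \text{True}
Z \to (V \lor W) = \text{True} \to \text{True} = \text{True}
(Z \to (V \lor W)) \land W = \text{True} \land \text{True} = \text{True}
V \oplus W = \text{False} \oplus \text{True} = \text{True}
X \oplus Y = \text{True} \oplus \text{False} = \text{True}
(V \oplus W) \leftrightarrow (X \oplus Y) = \text{True} \leftrightarrow \text{True} = \text{True}
((Z \to (V \lor W)) \land W) \oplus ((V \oplus W) \leftrightarrow (X \oplus Y)) = \text{True} \oplus \text{True} = \text{False}
(\lnot (\lnot (W \oplus Z) \to U) \land (V \leftrightarrow U)) \oplus (((Z \to (V \lor W)) \land W) \oplus ((V \oplus W) \leftrightarrow (X \oplus Y))) = \text{True} \oplus \text{False} = \text{True}

\text{True}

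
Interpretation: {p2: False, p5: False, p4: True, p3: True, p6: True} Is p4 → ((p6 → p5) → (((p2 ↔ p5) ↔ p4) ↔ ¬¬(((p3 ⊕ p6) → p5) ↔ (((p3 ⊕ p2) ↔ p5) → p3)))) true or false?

True

p6 → p5 = True → False = False
p2 ↔ p5 = False ↔ False = True
(p2 ↔ p5) ↔ p4 = True ↔ True = True
p3 ⊕ p6 = True ⊕ True = False
(p3 ⊕ p6) → p5 = False → False = True
p3 ⊕ p2 = True ⊕ False = True
(p3 ⊕ p2) ↔ p5 = True ↔ False = False
((p3 ⊕ p2) ↔ p5) → p3 = False → True = True
((p3 ⊕ p6) → p5) ↔ (((p3 ⊕ p2) ↔ p5) → p3) = True ↔ True = True
¬(((p3 ⊕ p6) → p5) ↔ (((p3 ⊕ p2) ↔ p5) → p3)) = ¬True = False
¬¬(((p3 ⊕ p6) → p5) ↔ (((p3 ⊕ p2) ↔ p5) → p3)) = ¬False = True
((p2 ↔ p5) ↔ p4) ↔ ¬¬(((p3 ⊕ p6) → p5) ↔ (((p3 ⊕ p2) ↔ p5) → p3)) = True ↔ True = True
(p6 → p5) → (((p2 ↔ p5) ↔ p4) ↔ ¬¬(((p3 ⊕ p6) → p5) ↔ (((p3 ⊕ p2) ↔ p5) → p3))) = False → True = True
p4 → ((p6 → p5) → (((p2 ↔ p5) ↔ p4) ↔ ¬¬(((p3 ⊕ p6) → p5) ↔ (((p3 ⊕ p2) ↔ p5) → p3)))) = True → True = True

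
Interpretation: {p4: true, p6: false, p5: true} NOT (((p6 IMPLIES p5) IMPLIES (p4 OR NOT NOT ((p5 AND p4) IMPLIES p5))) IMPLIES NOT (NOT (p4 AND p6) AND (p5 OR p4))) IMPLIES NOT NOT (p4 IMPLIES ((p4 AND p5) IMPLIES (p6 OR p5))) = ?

p6 IMPLIES p5 = false IMPLIES true = true
p5 AND p4 = true AND true = true
(p5 AND p4) IMPLIES p5 = true IMPLIES true = true
NOT ((p5 AND p4) IMPLIES p5) = NOT true = false
NOT NOT ((p5 AND p4) IMPLIES p5) = NOT false = true
p4 OR NOT NOT ((p5 AND p4) IMPLIES p5) = true OR true = true
(p6 IMPLIES p5) IMPLIES (p4 OR NOT NOT ((p5 AND p4) IMPLIES p5)) = true IMPLIES true = true
p4 AND p6 = true AND false = false
NOT (p4 AND p6) = NOT false = true
p5 OR p4 = true OR true = true
NOT (p4 AND p6) AND (p5 OR p4) = true AND true = true
NOT (NOT (p4 AND p6) AND (p5 OR p4)) = NOT true = false
((p6 IMPLIES p5) IMPLIES (p4 OR NOT NOT ((p5 AND p4) IMPLIES p5))) IMPLIES NOT (NOT (p4 AND p6) AND (p5 OR p4)) = true IMPLIES false = false
NOT (((p6 IMPLIES p5) IMPLIES (p4 OR NOT NOT ((p5 AND p4) IMPLIES p5))) IMPLIES NOT (NOT (p4 AND p6) AND (p5 OR p4))) = NOT false = true
p4 AND p5 = true AND true = true
p6 OR p5 = false OR true = true
(p4 AND p5) IMPLIES (p6 OR p5) = true IMPLIES true = true
p4 IMPLIES ((p4 AND p5) IMPLIES (p6 OR p5)) = true IMPLIES true = true
NOT (p4 IMPLIES ((p4 AND p5) IMPLIES (p6 OR p5))) = NOT true = false
NOT NOT (p4 IMPLIES ((p4 AND p5) IMPLIES (p6 OR p5))) = NOT false = true
NOT (((p6 IMPLIES p5) IMPLIES (p4 OR NOT NOT ((p5 AND p4) IMPLIES p5))) IMPLIES NOT (NOT (p4 AND p6) AND (p5 OR p4))) IMPLIES NOT NOT (p4 IMPLIES ((p4 AND p5) IMPLIES (p6 OR p5))) = true IMPLIES true = true

true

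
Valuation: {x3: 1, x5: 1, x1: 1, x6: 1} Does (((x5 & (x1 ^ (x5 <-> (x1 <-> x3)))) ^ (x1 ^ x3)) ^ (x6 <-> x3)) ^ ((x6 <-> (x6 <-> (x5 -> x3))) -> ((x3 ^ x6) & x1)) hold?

Substituting x3=1, x5=1, x1=1, x6=1:
x1 <-> x3 = 1 <-> 1 = 1
x5 <-> (x1 <-> x3) = 1 <-> 1 = 1
x1 ^ (x5 <-> (x1 <-> x3)) = 1 ^ 1 = 0
x5 & (x1 ^ (x5 <-> (x1 <-> x3))) = 1 & 0 = 0
x1 ^ x3 = 1 ^ 1 = 0
(x5 & (x1 ^ (x5 <-> (x1 <-> x3)))) ^ (x1 ^ x3) = 0 ^ 0 = 0
x6 <-> x3 = 1 <-> 1 = 1
((x5 & (x1 ^ (x5 <-> (x1 <-> x3)))) ^ (x1 ^ x3)) ^ (x6 <-> x3) = 0 ^ 1 = 1
x5 -> x3 = 1 -> 1 = 1
x6 <-> (x5 -> x3) = 1 <-> 1 = 1
x6 <-> (x6 <-> (x5 -> x3)) = 1 <-> 1 = 1
x3 ^ x6 = 1 ^ 1 = 0
(x3 ^ x6) & x1 = 0 & 1 = 0
(x6 <-> (x6 <-> (x5 -> x3))) -> ((x3 ^ x6) & x1) = 1 -> 0 = 0
(((x5 & (x1 ^ (x5 <-> (x1 <-> x3)))) ^ (x1 ^ x3)) ^ (x6 <-> x3)) ^ ((x6 <-> (x6 <-> (x5 -> x3))) -> ((x3 ^ x6) & x1)) = 1 ^ 0 = 1

1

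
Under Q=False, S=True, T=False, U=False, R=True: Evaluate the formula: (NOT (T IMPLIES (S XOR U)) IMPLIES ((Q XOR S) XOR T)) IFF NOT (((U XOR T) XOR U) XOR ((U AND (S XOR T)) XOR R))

S XOR U = True XOR False = True
T IMPLIES (S XOR U) = False IMPLIES True = True
NOT (T IMPLIES (S XOR U)) = NOT True = False
Q XOR S = False XOR True = True
(Q XOR S) XOR T = True XOR False = True
NOT (T IMPLIES (S XOR U)) IMPLIES ((Q XOR S) XOR T) = False IMPLIES True = True
U XOR T = False XOR False = False
(U XOR T) XOR U = False XOR False = False
S XOR T = True XOR False = True
U AND (S XOR T) = False AND True = False
(U AND (S XOR T)) XOR R = False XOR True = True
((U XOR T) XOR U) XOR ((U AND (S XOR T)) XOR R) = False XOR True = True
NOT (((U XOR T) XOR U) XOR ((U AND (S XOR T)) XOR R)) = NOT True = False
(NOT (T IMPLIES (S XOR U)) IMPLIES ((Q XOR S) XOR T)) IFF NOT (((U XOR T) XOR U) XOR ((U AND (S XOR T)) XOR R)) = True IFF False = False

False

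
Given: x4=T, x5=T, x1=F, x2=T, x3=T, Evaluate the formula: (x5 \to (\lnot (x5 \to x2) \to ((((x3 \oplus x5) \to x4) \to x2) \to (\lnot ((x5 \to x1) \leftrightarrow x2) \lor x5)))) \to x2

Substituting x4=T, x5=T, x1=F, x2=T, x3=T:
x5 \to x2 = T \to T = T
\lnot (x5 \to x2) = \lnot T = F
x3 \oplus x5 = T \oplus T = F
(x3 \oplus x5) \to x4 = F \to T = T
((x3 \oplus x5) \to x4) \to x2 = T \to T = T
x5 \to x1 = T \to F = F
(x5 \to x1) \leftrightarrow x2 = F \leftrightarrow T = F
\lnot ((x5 \to x1) \leftrightarrow x2) = \lnot F = T
\lnot ((x5 \to x1) \leftrightarrow x2) \lor x5 = T \lor T = T
(((x3 \oplus x5) \to x4) \to x2) \to (\lnot ((x5 \to x1) \leftrightarrow x2) \lor x5) = T \to T = T
\lnot (x5 \to x2) \to ((((x3 \oplus x5) \to x4) \to x2) \to (\lnot ((x5 \to x1) \leftrightarrow x2) \lor x5)) = F \to T = T
x5 \to (\lnot (x5 \to x2) \to ((((x3 \oplus x5) \to x4) \to x2) \to (\lnot ((x5 \to x1) \leftrightarrow x2) \lor x5))) = T \to T = T
(x5 \to (\lnot (x5 \to x2) \to ((((x3 \oplus x5) \to x4) \to x2) \to (\lnot ((x5 \to x1) \leftrightarrow x2) \lor x5)))) \to x2 = T \to T = T

T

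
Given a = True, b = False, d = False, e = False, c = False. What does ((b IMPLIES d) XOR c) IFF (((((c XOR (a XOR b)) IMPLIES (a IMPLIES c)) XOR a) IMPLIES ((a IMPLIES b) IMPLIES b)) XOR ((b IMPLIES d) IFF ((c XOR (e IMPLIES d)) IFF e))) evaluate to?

True

Substituting a=True, b=False, d=False, e=False, c=False:
b IMPLIES d = False IMPLIES False = True
(b IMPLIES d) XOR c = True XOR False = True
a XOR b = True XOR False = True
c XOR (a XOR b) = False XOR True = True
a IMPLIES c = True IMPLIES False = False
(c XOR (a XOR b)) IMPLIES (a IMPLIES c) = True IMPLIES False = False
((c XOR (a XOR b)) IMPLIES (a IMPLIES c)) XOR a = False XOR True = True
a IMPLIES b = True IMPLIES False = False
(a IMPLIES b) IMPLIES b = False IMPLIES False = True
(((c XOR (a XOR b)) IMPLIES (a IMPLIES c)) XOR a) IMPLIES ((a IMPLIES b) IMPLIES b) = True IMPLIES True = True
b IMPLIES d = False IMPLIES False = True
e IMPLIES d = False IMPLIES False = True
c XOR (e IMPLIES d) = False XOR True = True
(c XOR (e IMPLIES d)) IFF e = True IFF False = False
(b IMPLIES d) IFF ((c XOR (e IMPLIES d)) IFF e) = True IFF False = False
((((c XOR (a XOR b)) IMPLIES (a IMPLIES c)) XOR a) IMPLIES ((a IMPLIES b) IMPLIES b)) XOR ((b IMPLIES d) IFF ((c XOR (e IMPLIES d)) IFF e)) = True XOR False = True
((b IMPLIES d) XOR c) IFF (((((c XOR (a XOR b)) IMPLIES (a IMPLIES c)) XOR a) IMPLIES ((a IMPLIES b) IMPLIES b)) XOR ((b IMPLIES d) IFF ((c XOR (e IMPLIES d)) IFF e))) = True IFF True = True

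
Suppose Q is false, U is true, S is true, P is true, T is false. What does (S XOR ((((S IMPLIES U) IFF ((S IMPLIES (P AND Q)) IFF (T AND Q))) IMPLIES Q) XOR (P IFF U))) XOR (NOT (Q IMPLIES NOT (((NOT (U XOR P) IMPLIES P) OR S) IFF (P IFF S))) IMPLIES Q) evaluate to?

Substituting Q=false, U=true, S=true, P=true, T=false:
S IMPLIES U = true IMPLIES true = true
P AND Q = true AND false = false
S IMPLIES (P AND Q) = true IMPLIES false = false
T AND Q = false AND false = false
(S IMPLIES (P AND Q)) IFF (T AND Q) = false IFF false = true
(S IMPLIES U) IFF ((S IMPLIES (P AND Q)) IFF (T AND Q)) = true IFF true = true
((S IMPLIES U) IFF ((S IMPLIES (P AND Q)) IFF (T AND Q))) IMPLIES Q = true IMPLIES false = false
P IFF U = true IFF true = true
(((S IMPLIES U) IFF ((S IMPLIES (P AND Q)) IFF (T AND Q))) IMPLIES Q) XOR (P IFF U) = false XOR true = true
S XOR ((((S IMPLIES U) IFF ((S IMPLIES (P AND Q)) IFF (T AND Q))) IMPLIES Q) XOR (P IFF U)) = true XOR true = false
U XOR P = true XOR true = false
NOT (U XOR P) = NOT false = true
NOT (U XOR P) IMPLIES P = true IMPLIES true = true
(NOT (U XOR P) IMPLIES P) OR S = true OR true = true
P IFF S = true IFF true = true
((NOT (U XOR P) IMPLIES P) OR S) IFF (P IFF S) = true IFF true = true
NOT (((NOT (U XOR P) IMPLIES P) OR S) IFF (P IFF S)) = NOT true = false
Q IMPLIES NOT (((NOT (U XOR P) IMPLIES P) OR S) IFF (P IFF S)) = false IMPLIES false = true
NOT (Q IMPLIES NOT (((NOT (U XOR P) IMPLIES P) OR S) IFF (P IFF S))) = NOT true = false
NOT (Q IMPLIES NOT (((NOT (U XOR P) IMPLIES P) OR S) IFF (P IFF S))) IMPLIES Q = false IMPLIES false = true
(S XOR ((((S IMPLIES U) IFF ((S IMPLIES (P AND Q)) IFF (T AND Q))) IMPLIES Q) XOR (P IFF U))) XOR (NOT (Q IMPLIES NOT (((NOT (U XOR P) IMPLIES P) OR S) IFF (P IFF S))) IMPLIES Q) = false XOR true = true

true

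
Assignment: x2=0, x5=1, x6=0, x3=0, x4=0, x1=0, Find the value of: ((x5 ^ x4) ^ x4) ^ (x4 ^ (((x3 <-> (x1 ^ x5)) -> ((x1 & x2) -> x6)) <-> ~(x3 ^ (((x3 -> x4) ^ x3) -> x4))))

0

x5 ^ x4 = 1 ^ 0 = 1
(x5 ^ x4) ^ x4 = 1 ^ 0 = 1
x1 ^ x5 = 0 ^ 1 = 1
x3 <-> (x1 ^ x5) = 0 <-> 1 = 0
x1 & x2 = 0 & 0 = 0
(x1 & x2) -> x6 = 0 -> 0 = 1
(x3 <-> (x1 ^ x5)) -> ((x1 & x2) -> x6) = 0 -> 1 = 1
x3 -> x4 = 0 -> 0 = 1
(x3 -> x4) ^ x3 = 1 ^ 0 = 1
((x3 -> x4) ^ x3) -> x4 = 1 -> 0 = 0
x3 ^ (((x3 -> x4) ^ x3) -> x4) = 0 ^ 0 = 0
~(x3 ^ (((x3 -> x4) ^ x3) -> x4)) = ~0 = 1
((x3 <-> (x1 ^ x5)) -> ((x1 & x2) -> x6)) <-> ~(x3 ^ (((x3 -> x4) ^ x3) -> x4)) = 1 <-> 1 = 1
x4 ^ (((x3 <-> (x1 ^ x5)) -> ((x1 & x2) -> x6)) <-> ~(x3 ^ (((x3 -> x4) ^ x3) -> x4))) = 0 ^ 1 = 1
((x5 ^ x4) ^ x4) ^ (x4 ^ (((x3 <-> (x1 ^ x5)) -> ((x1 & x2) -> x6)) <-> ~(x3 ^ (((x3 -> x4) ^ x3) -> x4)))) = 1 ^ 1 = 0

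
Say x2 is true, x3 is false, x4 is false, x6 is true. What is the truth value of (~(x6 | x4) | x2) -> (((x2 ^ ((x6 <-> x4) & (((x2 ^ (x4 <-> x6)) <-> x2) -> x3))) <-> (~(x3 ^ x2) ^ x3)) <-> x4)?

x6 | x4 = T | F = T
~(x6 | x4) = ~T = F
~(x6 | x4) | x2 = F | T = T
x6 <-> x4 = T <-> F = F
x4 <-> x6 = F <-> T = F
x2 ^ (x4 <-> x6) = T ^ F = T
(x2 ^ (x4 <-> x6)) <-> x2 = T <-> T = T
((x2 ^ (x4 <-> x6)) <-> x2) -> x3 = T -> F = F
(x6 <-> x4) & (((x2 ^ (x4 <-> x6)) <-> x2) -> x3) = F & F = F
x2 ^ ((x6 <-> x4) & (((x2 ^ (x4 <-> x6)) <-> x2) -> x3)) = T ^ F = T
x3 ^ x2 = F ^ T = T
~(x3 ^ x2) = ~T = F
~(x3 ^ x2) ^ x3 = F ^ F = F
(x2 ^ ((x6 <-> x4) & (((x2 ^ (x4 <-> x6)) <-> x2) -> x3))) <-> (~(x3 ^ x2) ^ x3) = T <-> F = F
((x2 ^ ((x6 <-> x4) & (((x2 ^ (x4 <-> x6)) <-> x2) -> x3))) <-> (~(x3 ^ x2) ^ x3)) <-> x4 = F <-> F = T
(~(x6 | x4) | x2) -> (((x2 ^ ((x6 <-> x4) & (((x2 ^ (x4 <-> x6)) <-> x2) -> x3))) <-> (~(x3 ^ x2) ^ x3)) <-> x4) = T -> T = T

T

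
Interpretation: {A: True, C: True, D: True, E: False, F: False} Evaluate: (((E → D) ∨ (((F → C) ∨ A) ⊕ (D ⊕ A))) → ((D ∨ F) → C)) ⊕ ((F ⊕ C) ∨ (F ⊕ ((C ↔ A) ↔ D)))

E → D = False → True = True
F → C = False → True = True
(F → C) ∨ A = True ∨ True = True
D ⊕ A = True ⊕ True = False
((F → C) ∨ A) ⊕ (D ⊕ A) = True ⊕ False = True
(E → D) ∨ (((F → C) ∨ A) ⊕ (D ⊕ A)) = True ∨ True = True
D ∨ F = True ∨ False = True
(D ∨ F) → C = True → True = True
((E → D) ∨ (((F → C) ∨ A) ⊕ (D ⊕ A))) → ((D ∨ F) → C) = True → True = True
F ⊕ C = False ⊕ True = True
C ↔ A = True ↔ True = True
(C ↔ A) ↔ D = True ↔ True = True
F ⊕ ((C ↔ A) ↔ D) = False ⊕ True = True
(F ⊕ C) ∨ (F ⊕ ((C ↔ A) ↔ D)) = True ∨ True = True
(((E → D) ∨ (((F → C) ∨ A) ⊕ (D ⊕ A))) → ((D ∨ F) → C)) ⊕ ((F ⊕ C) ∨ (F ⊕ ((C ↔ A) ↔ D))) = True ⊕ True = False

False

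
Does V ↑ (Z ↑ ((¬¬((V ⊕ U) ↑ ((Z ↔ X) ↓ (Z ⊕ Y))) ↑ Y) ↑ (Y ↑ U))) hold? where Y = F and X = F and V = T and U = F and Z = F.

Substituting Y=F, X=F, V=T, U=F, Z=F:
V ⊕ U = T ⊕ F = T
Z ↔ X = F ↔ F = T
Z ⊕ Y = F ⊕ F = F
(Z ↔ X) ↓ (Z ⊕ Y) = T ↓ F = F
(V ⊕ U) ↑ ((Z ↔ X) ↓ (Z ⊕ Y)) = T ↑ F = T
¬((V ⊕ U) ↑ ((Z ↔ X) ↓ (Z ⊕ Y))) = ¬T = F
¬¬((V ⊕ U) ↑ ((Z ↔ X) ↓ (Z ⊕ Y))) = ¬F = T
¬¬((V ⊕ U) ↑ ((Z ↔ X) ↓ (Z ⊕ Y))) ↑ Y = T ↑ F = T
Y ↑ U = F ↑ F = T
(¬¬((V ⊕ U) ↑ ((Z ↔ X) ↓ (Z ⊕ Y))) ↑ Y) ↑ (Y ↑ U) = T ↑ T = F
Z ↑ ((¬¬((V ⊕ U) ↑ ((Z ↔ X) ↓ (Z ⊕ Y))) ↑ Y) ↑ (Y ↑ U)) = F ↑ F = T
V ↑ (Z ↑ ((¬¬((V ⊕ U) ↑ ((Z ↔ X) ↓ (Z ⊕ Y))) ↑ Y) ↑ (Y ↑ U))) = T ↑ T = F

F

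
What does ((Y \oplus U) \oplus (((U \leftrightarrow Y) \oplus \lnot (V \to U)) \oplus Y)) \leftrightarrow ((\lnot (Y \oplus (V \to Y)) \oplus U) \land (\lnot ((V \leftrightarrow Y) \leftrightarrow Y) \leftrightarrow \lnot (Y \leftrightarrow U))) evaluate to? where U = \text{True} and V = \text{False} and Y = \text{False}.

Y \oplus U = \text{False} \oplus \text{True} = \text{True}
U \leftrightarrow Y = \text{True} \leftrightarrow \text{False} = \text{False}
V \to U = \text{False} \to \text{True} = \text{True}
\lnot (V \to U) = \lnot \text{True} = \text{False}
(U \leftrightarrow Y) \oplus \lnot (V \to U) = \text{False} \oplus \text{False} = \text{False}
((U \leftrightarrow Y) \oplus \lnot (V \to U)) \oplus Y = \text{False} \oplus \text{False} = \text{False}
(Y \oplus U) \oplus (((U \leftrightarrow Y) \oplus \lnot (V \to U)) \oplus Y) = \text{True} \oplus \text{False} = \text{True}
V \to Y = \text{False} \to \text{False} = \text{True}
Y \oplus (V \to Y) = \text{False} \oplus \text{True} = \text{True}
\lnot (Y \oplus (V \to Y)) = \lnot \text{True} = \text{False}
\lnot (Y \oplus (V \to Y)) \oplus U = \text{False} \oplus \text{True} = \text{True}
V \leftrightarrow Y = \text{False} \leftrightarrow \text{False} = \text{True}
(V \leftrightarrow Y) \leftrightarrow Y = \text{True} \leftrightarrow \text{False} = \text{False}
\lnot ((V \leftrightarrow Y) \leftrightarrow Y) = \lnot \text{False} = \text{True}
Y \leftrightarrow U = \text{False} \leftrightarrow \text{True} = \text{False}
\lnot (Y \leftrightarrow U) = \lnot \text{False} = \text{True}
\lnot ((V \leftrightarrow Y) \leftrightarrow Y) \leftrightarrow \lnot (Y \leftrightarrow U) = \text{True} \leftrightarrow \text{True} = \text{True}
(\lnot (Y \oplus (V \to Y)) \oplus U) \land (\lnot ((V \leftrightarrow Y) \leftrightarrow Y) \leftrightarrow \lnot (Y \leftrightarrow U)) = \text{True} \land \text{True} = \text{True}
((Y \oplus U) \oplus (((U \leftrightarrow Y) \oplus \lnot (V \to U)) \oplus Y)) \leftrightarrow ((\lnot (Y \oplus (V \to Y)) \oplus U) \land (\lnot ((V \leftrightarrow Y) \leftrightarrow Y) \leftrightarrow \lnot (Y \leftrightarrow U))) = \text{True} \leftrightarrow \text{True} = \text{True}

\text{True}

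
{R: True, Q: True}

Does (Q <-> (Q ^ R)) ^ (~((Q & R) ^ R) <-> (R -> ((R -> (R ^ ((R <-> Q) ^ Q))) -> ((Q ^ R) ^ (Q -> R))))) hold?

Q ^ R = True ^ True = False
Q <-> (Q ^ R) = True <-> False = False
Q & R = True & True = True
(Q & R) ^ R = True ^ True = False
~((Q & R) ^ R) = ~False = True
R <-> Q = True <-> True = True
(R <-> Q) ^ Q = True ^ True = False
R ^ ((R <-> Q) ^ Q) = True ^ False = True
R -> (R ^ ((R <-> Q) ^ Q)) = True -> True = True
Q ^ R = True ^ True = False
Q -> R = True -> True = True
(Q ^ R) ^ (Q -> R) = False ^ True = True
(R -> (R ^ ((R <-> Q) ^ Q))) -> ((Q ^ R) ^ (Q -> R)) = True -> True = True
R -> ((R -> (R ^ ((R <-> Q) ^ Q))) -> ((Q ^ R) ^ (Q -> R))) = True -> True = True
~((Q & R) ^ R) <-> (R -> ((R -> (R ^ ((R <-> Q) ^ Q))) -> ((Q ^ R) ^ (Q -> R)))) = True <-> True = True
(Q <-> (Q ^ R)) ^ (~((Q & R) ^ R) <-> (R -> ((R -> (R ^ ((R <-> Q) ^ Q))) -> ((Q ^ R) ^ (Q -> R))))) = False ^ True = True

True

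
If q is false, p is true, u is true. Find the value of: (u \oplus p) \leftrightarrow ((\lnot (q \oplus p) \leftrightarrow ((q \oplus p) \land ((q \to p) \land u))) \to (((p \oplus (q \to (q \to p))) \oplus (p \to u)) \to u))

Substituting q=F, p=T, u=T:
u \oplus p = T \oplus T = F
q \oplus p = F \oplus T = T
\lnot (q \oplus p) = \lnot T = F
q \oplus p = F \oplus T = T
q \to p = F \to T = T
(q \to p) \land u = T \land T = T
(q \oplus p) \land ((q \to p) \land u) = T \land T = T
\lnot (q \oplus p) \leftrightarrow ((q \oplus p) \land ((q \to p) \land u)) = F \leftrightarrow T = F
q \to p = F \to T = T
q \to (q \to p) = F \to T = T
p \oplus (q \to (q \to p)) = T \oplus T = F
p \to u = T \to T = T
(p \oplus (q \to (q \to p))) \oplus (p \to u) = F \oplus T = T
((p \oplus (q \to (q \to p))) \oplus (p \to u)) \to u = T \to T = T
(\lnot (q \oplus p) \leftrightarrow ((q \oplus p) \land ((q \to p) \land u))) \to (((p \oplus (q \to (q \to p))) \oplus (p \to u)) \to u) = F \to T = T
(u \oplus p) \leftrightarrow ((\lnot (q \oplus p) \leftrightarrow ((q \oplus p) \land ((q \to p) \land u))) \to (((p \oplus (q \to (q \to p))) \oplus (p \to u)) \to u)) = F \leftrightarrow T = F

F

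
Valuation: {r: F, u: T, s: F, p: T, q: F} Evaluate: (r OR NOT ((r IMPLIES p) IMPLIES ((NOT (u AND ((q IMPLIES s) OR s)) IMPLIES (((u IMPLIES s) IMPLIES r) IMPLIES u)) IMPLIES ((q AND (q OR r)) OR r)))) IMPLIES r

r IMPLIES p = F IMPLIES T = T
q IMPLIES s = F IMPLIES F = T
(q IMPLIES s) OR s = T OR F = T
u AND ((q IMPLIES s) OR s) = T AND T = T
NOT (u AND ((q IMPLIES s) OR s)) = NOT T = F
u IMPLIES s = T IMPLIES F = F
(u IMPLIES s) IMPLIES r = F IMPLIES F = T
((u IMPLIES s) IMPLIES r) IMPLIES u = T IMPLIES T = T
NOT (u AND ((q IMPLIES s) OR s)) IMPLIES (((u IMPLIES s) IMPLIES r) IMPLIES u) = F IMPLIES T = T
q OR r = F OR F = F
q AND (q OR r) = F AND F = F
(q AND (q OR r)) OR r = F OR F = F
(NOT (u AND ((q IMPLIES s) OR s)) IMPLIES (((u IMPLIES s) IMPLIES r) IMPLIES u)) IMPLIES ((q AND (q OR r)) OR r) = T IMPLIES F = F
(r IMPLIES p) IMPLIES ((NOT (u AND ((q IMPLIES s) OR s)) IMPLIES (((u IMPLIES s) IMPLIES r) IMPLIES u)) IMPLIES ((q AND (q OR r)) OR r)) = T IMPLIES F = F
NOT ((r IMPLIES p) IMPLIES ((NOT (u AND ((q IMPLIES s) OR s)) IMPLIES (((u IMPLIES s) IMPLIES r) IMPLIES u)) IMPLIES ((q AND (q OR r)) OR r))) = NOT F = T
r OR NOT ((r IMPLIES p) IMPLIES ((NOT (u AND ((q IMPLIES s) OR s)) IMPLIES (((u IMPLIES s) IMPLIES r) IMPLIES u)) IMPLIES ((q AND (q OR r)) OR r))) = F OR T = T
(r OR NOT ((r IMPLIES p) IMPLIES ((NOT (u AND ((q IMPLIES s) OR s)) IMPLIES (((u IMPLIES s) IMPLIES r) IMPLIES u)) IMPLIES ((q AND (q OR r)) OR r)))) IMPLIES r = T IMPLIES F = F

F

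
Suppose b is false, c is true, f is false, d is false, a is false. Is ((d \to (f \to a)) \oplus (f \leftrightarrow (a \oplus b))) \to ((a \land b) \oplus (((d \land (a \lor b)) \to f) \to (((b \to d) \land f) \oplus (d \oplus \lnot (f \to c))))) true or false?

T

f \to a = F \to F = T
d \to (f \to a) = F \to T = T
a \oplus b = F \oplus F = F
f \leftrightarrow (a \oplus b) = F \leftrightarrow F = T
(d \to (f \to a)) \oplus (f \leftrightarrow (a \oplus b)) = T \oplus T = F
a \land b = F \land F = F
a \lor b = F \lor F = F
d \land (a \lor b) = F \land F = F
(d \land (a \lor b)) \to f = F \to F = T
b \to d = F \to F = T
(b \to d) \land f = T \land F = F
f \to c = F \to T = T
\lnot (f \to c) = \lnot T = F
d \oplus \lnot (f \to c) = F \oplus F = F
((b \to d) \land f) \oplus (d \oplus \lnot (f \to c)) = F \oplus F = F
((d \land (a \lor b)) \to f) \to (((b \to d) \land f) \oplus (d \oplus \lnot (f \to c))) = T \to F = F
(a \land b) \oplus (((d \land (a \lor b)) \to f) \to (((b \to d) \land f) \oplus (d \oplus \lnot (f \to c)))) = F \oplus F = F
((d \to (f \to a)) \oplus (f \leftrightarrow (a \oplus b))) \to ((a \land b) \oplus (((d \land (a \lor b)) \to f) \to (((b \to d) \land f) \oplus (d \oplus \lnot (f \to c))))) = F \to F = T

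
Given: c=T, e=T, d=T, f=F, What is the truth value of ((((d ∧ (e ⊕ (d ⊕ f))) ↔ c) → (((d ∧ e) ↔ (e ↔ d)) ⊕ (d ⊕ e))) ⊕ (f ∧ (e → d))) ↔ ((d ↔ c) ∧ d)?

d ⊕ f = T ⊕ F = T
e ⊕ (d ⊕ f) = T ⊕ T = F
d ∧ (e ⊕ (d ⊕ f)) = T ∧ F = F
(d ∧ (e ⊕ (d ⊕ f))) ↔ c = F ↔ T = F
d ∧ e = T ∧ T = T
e ↔ d = T ↔ T = T
(d ∧ e) ↔ (e ↔ d) = T ↔ T = T
d ⊕ e = T ⊕ T = F
((d ∧ e) ↔ (e ↔ d)) ⊕ (d ⊕ e) = T ⊕ F = T
((d ∧ (e ⊕ (d ⊕ f))) ↔ c) → (((d ∧ e) ↔ (e ↔ d)) ⊕ (d ⊕ e)) = F → T = T
e → d = T → T = T
f ∧ (e → d) = F ∧ T = F
(((d ∧ (e ⊕ (d ⊕ f))) ↔ c) → (((d ∧ e) ↔ (e ↔ d)) ⊕ (d ⊕ e))) ⊕ (f ∧ (e → d)) = T ⊕ F = T
d ↔ c = T ↔ T = T
(d ↔ c) ∧ d = T ∧ T = T
((((d ∧ (e ⊕ (d ⊕ f))) ↔ c) → (((d ∧ e) ↔ (e ↔ d)) ⊕ (d ⊕ e))) ⊕ (f ∧ (e → d))) ↔ ((d ↔ c) ∧ d) = T ↔ T = T

T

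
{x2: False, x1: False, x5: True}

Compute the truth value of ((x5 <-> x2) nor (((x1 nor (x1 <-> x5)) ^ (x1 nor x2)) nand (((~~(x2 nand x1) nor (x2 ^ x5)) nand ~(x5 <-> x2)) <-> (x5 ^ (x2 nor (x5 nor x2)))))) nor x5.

Substituting x2=False, x1=False, x5=True:
x5 <-> x2 = True <-> False = False
x1 <-> x5 = False <-> True = False
x1 nor (x1 <-> x5) = False nor False = True
x1 nor x2 = False nor False = True
(x1 nor (x1 <-> x5)) ^ (x1 nor x2) = True ^ True = False
x2 nand x1 = False nand False = True
~(x2 nand x1) = ~True = False
~~(x2 nand x1) = ~False = True
x2 ^ x5 = False ^ True = True
~~(x2 nand x1) nor (x2 ^ x5) = True nor True = False
x5 <-> x2 = True <-> False = False
~(x5 <-> x2) = ~False = True
(~~(x2 nand x1) nor (x2 ^ x5)) nand ~(x5 <-> x2) = False nand True = True
x5 nor x2 = True nor False = False
x2 nor (x5 nor x2) = False nor False = True
x5 ^ (x2 nor (x5 nor x2)) = True ^ True = False
((~~(x2 nand x1) nor (x2 ^ x5)) nand ~(x5 <-> x2)) <-> (x5 ^ (x2 nor (x5 nor x2))) = True <-> False = False
((x1 nor (x1 <-> x5)) ^ (x1 nor x2)) nand (((~~(x2 nand x1) nor (x2 ^ x5)) nand ~(x5 <-> x2)) <-> (x5 ^ (x2 nor (x5 nor x2)))) = False nand False = True
(x5 <-> x2) nor (((x1 nor (x1 <-> x5)) ^ (x1 nor x2)) nand (((~~(x2 nand x1) nor (x2 ^ x5)) nand ~(x5 <-> x2)) <-> (x5 ^ (x2 nor (x5 nor x2))))) = False nor True = False
((x5 <-> x2) nor (((x1 nor (x1 <-> x5)) ^ (x1 nor x2)) nand (((~~(x2 nand x1) nor (x2 ^ x5)) nand ~(x5 <-> x2)) <-> (x5 ^ (x2 nor (x5 nor x2)))))) nor x5 = False nor True = False

False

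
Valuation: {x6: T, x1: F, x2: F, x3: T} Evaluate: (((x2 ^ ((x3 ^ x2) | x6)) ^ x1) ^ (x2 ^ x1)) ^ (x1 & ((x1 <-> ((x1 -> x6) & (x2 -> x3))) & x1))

x3 ^ x2 = T ^ F = T
(x3 ^ x2) | x6 = T | T = T
x2 ^ ((x3 ^ x2) | x6) = F ^ T = T
(x2 ^ ((x3 ^ x2) | x6)) ^ x1 = T ^ F = T
x2 ^ x1 = F ^ F = F
((x2 ^ ((x3 ^ x2) | x6)) ^ x1) ^ (x2 ^ x1) = T ^ F = T
x1 -> x6 = F -> T = T
x2 -> x3 = F -> T = T
(x1 -> x6) & (x2 -> x3) = T & T = T
x1 <-> ((x1 -> x6) & (x2 -> x3)) = F <-> T = F
(x1 <-> ((x1 -> x6) & (x2 -> x3))) & x1 = F & F = F
x1 & ((x1 <-> ((x1 -> x6) & (x2 -> x3))) & x1) = F & F = F
(((x2 ^ ((x3 ^ x2) | x6)) ^ x1) ^ (x2 ^ x1)) ^ (x1 & ((x1 <-> ((x1 -> x6) & (x2 -> x3))) & x1)) = T ^ F = T

T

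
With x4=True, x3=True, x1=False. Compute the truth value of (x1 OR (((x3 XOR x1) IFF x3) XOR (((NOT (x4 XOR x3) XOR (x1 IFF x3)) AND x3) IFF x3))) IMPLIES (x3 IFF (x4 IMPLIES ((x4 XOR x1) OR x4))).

x3 XOR x1 = True XOR False = True
(x3 XOR x1) IFF x3 = True IFF True = True
x4 XOR x3 = True XOR True = False
NOT (x4 XOR x3) = NOT False = True
x1 IFF x3 = False IFF True = False
NOT (x4 XOR x3) XOR (x1 IFF x3) = True XOR False = True
(NOT (x4 XOR x3) XOR (x1 IFF x3)) AND x3 = True AND True = True
((NOT (x4 XOR x3) XOR (x1 IFF x3)) AND x3) IFF x3 = True IFF True = True
((x3 XOR x1) IFF x3) XOR (((NOT (x4 XOR x3) XOR (x1 IFF x3)) AND x3) IFF x3) = True XOR True = False
x1 OR (((x3 XOR x1) IFF x3) XOR (((NOT (x4 XOR x3) XOR (x1 IFF x3)) AND x3) IFF x3)) = False OR False = False
x4 XOR x1 = True XOR False = True
(x4 XOR x1) OR x4 = True OR True = True
x4 IMPLIES ((x4 XOR x1) OR x4) = True IMPLIES True = True
x3 IFF (x4 IMPLIES ((x4 XOR x1) OR x4)) = True IFF True = True
(x1 OR (((x3 XOR x1) IFF x3) XOR (((NOT (x4 XOR x3) XOR (x1 IFF x3)) AND x3) IFF x3))) IMPLIES (x3 IFF (x4 IMPLIES ((x4 XOR x1) OR x4))) = False IMPLIES True = True

True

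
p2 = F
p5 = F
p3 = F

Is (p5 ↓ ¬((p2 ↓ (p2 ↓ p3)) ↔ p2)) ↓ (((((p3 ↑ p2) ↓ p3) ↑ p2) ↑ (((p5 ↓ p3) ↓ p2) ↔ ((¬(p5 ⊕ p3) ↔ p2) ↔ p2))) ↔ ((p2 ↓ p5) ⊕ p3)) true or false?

p2 ↓ p3 = F ↓ F = T
p2 ↓ (p2 ↓ p3) = F ↓ T = F
(p2 ↓ (p2 ↓ p3)) ↔ p2 = F ↔ F = T
¬((p2 ↓ (p2 ↓ p3)) ↔ p2) = ¬T = F
p5 ↓ ¬((p2 ↓ (p2 ↓ p3)) ↔ p2) = F ↓ F = T
p3 ↑ p2 = F ↑ F = T
(p3 ↑ p2) ↓ p3 = T ↓ F = F
((p3 ↑ p2) ↓ p3) ↑ p2 = F ↑ F = T
p5 ↓ p3 = F ↓ F = T
(p5 ↓ p3) ↓ p2 = T ↓ F = F
p5 ⊕ p3 = F ⊕ F = F
¬(p5 ⊕ p3) = ¬F = T
¬(p5 ⊕ p3) ↔ p2 = T ↔ F = F
(¬(p5 ⊕ p3) ↔ p2) ↔ p2 = F ↔ F = T
((p5 ↓ p3) ↓ p2) ↔ ((¬(p5 ⊕ p3) ↔ p2) ↔ p2) = F ↔ T = F
(((p3 ↑ p2) ↓ p3) ↑ p2) ↑ (((p5 ↓ p3) ↓ p2) ↔ ((¬(p5 ⊕ p3) ↔ p2) ↔ p2)) = T ↑ F = T
p2 ↓ p5 = F ↓ F = T
(p2 ↓ p5) ⊕ p3 = T ⊕ F = T
((((p3 ↑ p2) ↓ p3) ↑ p2) ↑ (((p5 ↓ p3) ↓ p2) ↔ ((¬(p5 ⊕ p3) ↔ p2) ↔ p2))) ↔ ((p2 ↓ p5) ⊕ p3) = T ↔ T = T
(p5 ↓ ¬((p2 ↓ (p2 ↓ p3)) ↔ p2)) ↓ (((((p3 ↑ p2) ↓ p3) ↑ p2) ↑ (((p5 ↓ p3) ↓ p2) ↔ ((¬(p5 ⊕ p3) ↔ p2) ↔ p2))) ↔ ((p2 ↓ p5) ⊕ p3)) = T ↓ T = F

F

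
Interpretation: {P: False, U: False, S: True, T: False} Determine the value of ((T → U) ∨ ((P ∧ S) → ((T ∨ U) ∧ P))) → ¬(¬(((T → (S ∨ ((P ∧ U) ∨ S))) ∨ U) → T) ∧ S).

Substituting P=False, U=False, S=True, T=False:
T → U = False → False = True
P ∧ S = False ∧ True = False
T ∨ U = False ∨ False = False
(T ∨ U) ∧ P = False ∧ False = False
(P ∧ S) → ((T ∨ U) ∧ P) = False → False = True
(T → U) ∨ ((P ∧ S) → ((T ∨ U) ∧ P)) = True ∨ True = True
P ∧ U = False ∧ False = False
(P ∧ U) ∨ S = False ∨ True = True
S ∨ ((P ∧ U) ∨ S) = True ∨ True = True
T → (S ∨ ((P ∧ U) ∨ S)) = False → True = True
(T → (S ∨ ((P ∧ U) ∨ S))) ∨ U = True ∨ False = True
((T → (S ∨ ((P ∧ U) ∨ S))) ∨ U) → T = True → False = False
¬(((T → (S ∨ ((P ∧ U) ∨ S))) ∨ U) → T) = ¬False = True
¬(((T → (S ∨ ((P ∧ U) ∨ S))) ∨ U) → T) ∧ S = True ∧ True = True
¬(¬(((T → (S ∨ ((P ∧ U) ∨ S))) ∨ U) → T) ∧ S) = ¬True = False
((T → U) ∨ ((P ∧ S) → ((T ∨ U) ∧ P))) → ¬(¬(((T → (S ∨ ((P ∧ U) ∨ S))) ∨ U) → T) ∧ S) = True → False = False

False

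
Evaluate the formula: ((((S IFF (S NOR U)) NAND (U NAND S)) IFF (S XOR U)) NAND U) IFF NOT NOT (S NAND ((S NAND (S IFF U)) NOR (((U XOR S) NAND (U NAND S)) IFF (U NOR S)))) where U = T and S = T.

F

S NOR U = T NOR T = F
S IFF (S NOR U) = T IFF F = F
U NAND S = T NAND T = F
(S IFF (S NOR U)) NAND (U NAND S) = F NAND F = T
S XOR U = T XOR T = F
((S IFF (S NOR U)) NAND (U NAND S)) IFF (S XOR U) = T IFF F = F
(((S IFF (S NOR U)) NAND (U NAND S)) IFF (S XOR U)) NAND U = F NAND T = T
S IFF U = T IFF T = T
S NAND (S IFF U) = T NAND T = F
U XOR S = T XOR T = F
U NAND S = T NAND T = F
(U XOR S) NAND (U NAND S) = F NAND F = T
U NOR S = T NOR T = F
((U XOR S) NAND (U NAND S)) IFF (U NOR S) = T IFF F = F
(S NAND (S IFF U)) NOR (((U XOR S) NAND (U NAND S)) IFF (U NOR S)) = F NOR F = T
S NAND ((S NAND (S IFF U)) NOR (((U XOR S) NAND (U NAND S)) IFF (U NOR S))) = T NAND T = F
NOT (S NAND ((S NAND (S IFF U)) NOR (((U XOR S) NAND (U NAND S)) IFF (U NOR S)))) = NOT F = T
NOT NOT (S NAND ((S NAND (S IFF U)) NOR (((U XOR S) NAND (U NAND S)) IFF (U NOR S)))) = NOT T = F
((((S IFF (S NOR U)) NAND (U NAND S)) IFF (S XOR U)) NAND U) IFF NOT NOT (S NAND ((S NAND (S IFF U)) NOR (((U XOR S) NAND (U NAND S)) IFF (U NOR S)))) = T IFF F = F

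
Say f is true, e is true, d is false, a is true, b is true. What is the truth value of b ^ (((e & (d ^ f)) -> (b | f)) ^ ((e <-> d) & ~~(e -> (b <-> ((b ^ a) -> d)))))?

F

d ^ f = F ^ T = T
e & (d ^ f) = T & T = T
b | f = T | T = T
(e & (d ^ f)) -> (b | f) = T -> T = T
e <-> d = T <-> F = F
b ^ a = T ^ T = F
(b ^ a) -> d = F -> F = T
b <-> ((b ^ a) -> d) = T <-> T = T
e -> (b <-> ((b ^ a) -> d)) = T -> T = T
~(e -> (b <-> ((b ^ a) -> d))) = ~T = F
~~(e -> (b <-> ((b ^ a) -> d))) = ~F = T
(e <-> d) & ~~(e -> (b <-> ((b ^ a) -> d))) = F & T = F
((e & (d ^ f)) -> (b | f)) ^ ((e <-> d) & ~~(e -> (b <-> ((b ^ a) -> d)))) = T ^ F = T
b ^ (((e & (d ^ f)) -> (b | f)) ^ ((e <-> d) & ~~(e -> (b <-> ((b ^ a) -> d))))) = T ^ T = F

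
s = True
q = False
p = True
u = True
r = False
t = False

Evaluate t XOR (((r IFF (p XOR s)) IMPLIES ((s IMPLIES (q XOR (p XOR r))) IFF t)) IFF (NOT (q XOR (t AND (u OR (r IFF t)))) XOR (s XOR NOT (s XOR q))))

True

Substituting s=True, q=False, p=True, u=True, r=False, t=False:
p XOR s = True XOR True = False
r IFF (p XOR s) = False IFF False = True
p XOR r = True XOR False = True
q XOR (p XOR r) = False XOR True = True
s IMPLIES (q XOR (p XOR r)) = True IMPLIES True = True
(s IMPLIES (q XOR (p XOR r))) IFF t = True IFF False = False
(r IFF (p XOR s)) IMPLIES ((s IMPLIES (q XOR (p XOR r))) IFF t) = True IMPLIES False = False
r IFF t = False IFF False = True
u OR (r IFF t) = True OR True = True
t AND (u OR (r IFF t)) = False AND True = False
q XOR (t AND (u OR (r IFF t))) = False XOR False = False
NOT (q XOR (t AND (u OR (r IFF t)))) = NOT False = True
s XOR q = True XOR False = True
NOT (s XOR q) = NOT True = False
s XOR NOT (s XOR q) = True XOR False = True
NOT (q XOR (t AND (u OR (r IFF t)))) XOR (s XOR NOT (s XOR q)) = True XOR True = False
((r IFF (p XOR s)) IMPLIES ((s IMPLIES (q XOR (p XOR r))) IFF t)) IFF (NOT (q XOR (t AND (u OR (r IFF t)))) XOR (s XOR NOT (s XOR q))) = False IFF False = True
t XOR (((r IFF (p XOR s)) IMPLIES ((s IMPLIES (q XOR (p XOR r))) IFF t)) IFF (NOT (q XOR (t AND (u OR (r IFF t)))) XOR (s XOR NOT (s XOR q)))) = False XOR True = True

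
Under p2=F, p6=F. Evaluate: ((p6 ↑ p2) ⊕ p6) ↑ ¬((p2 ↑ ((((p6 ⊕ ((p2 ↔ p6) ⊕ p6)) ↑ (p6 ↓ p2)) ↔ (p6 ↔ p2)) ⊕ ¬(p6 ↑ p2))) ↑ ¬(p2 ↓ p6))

p6 ↑ p2 = F ↑ F = T
(p6 ↑ p2) ⊕ p6 = T ⊕ F = T
p2 ↔ p6 = F ↔ F = T
(p2 ↔ p6) ⊕ p6 = T ⊕ F = T
p6 ⊕ ((p2 ↔ p6) ⊕ p6) = F ⊕ T = T
p6 ↓ p2 = F ↓ F = T
(p6 ⊕ ((p2 ↔ p6) ⊕ p6)) ↑ (p6 ↓ p2) = T ↑ T = F
p6 ↔ p2 = F ↔ F = T
((p6 ⊕ ((p2 ↔ p6) ⊕ p6)) ↑ (p6 ↓ p2)) ↔ (p6 ↔ p2) = F ↔ T = F
p6 ↑ p2 = F ↑ F = T
¬(p6 ↑ p2) = ¬T = F
(((p6 ⊕ ((p2 ↔ p6) ⊕ p6)) ↑ (p6 ↓ p2)) ↔ (p6 ↔ p2)) ⊕ ¬(p6 ↑ p2) = F ⊕ F = F
p2 ↑ ((((p6 ⊕ ((p2 ↔ p6) ⊕ p6)) ↑ (p6 ↓ p2)) ↔ (p6 ↔ p2)) ⊕ ¬(p6 ↑ p2)) = F ↑ F = T
p2 ↓ p6 = F ↓ F = T
¬(p2 ↓ p6) = ¬T = F
(p2 ↑ ((((p6 ⊕ ((p2 ↔ p6) ⊕ p6)) ↑ (p6 ↓ p2)) ↔ (p6 ↔ p2)) ⊕ ¬(p6 ↑ p2))) ↑ ¬(p2 ↓ p6) = T ↑ F = T
¬((p2 ↑ ((((p6 ⊕ ((p2 ↔ p6) ⊕ p6)) ↑ (p6 ↓ p2)) ↔ (p6 ↔ p2)) ⊕ ¬(p6 ↑ p2))) ↑ ¬(p2 ↓ p6)) = ¬T = F
((p6 ↑ p2) ⊕ p6) ↑ ¬((p2 ↑ ((((p6 ⊕ ((p2 ↔ p6) ⊕ p6)) ↑ (p6 ↓ p2)) ↔ (p6 ↔ p2)) ⊕ ¬(p6 ↑ p2))) ↑ ¬(p2 ↓ p6)) = T ↑ F = T

T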